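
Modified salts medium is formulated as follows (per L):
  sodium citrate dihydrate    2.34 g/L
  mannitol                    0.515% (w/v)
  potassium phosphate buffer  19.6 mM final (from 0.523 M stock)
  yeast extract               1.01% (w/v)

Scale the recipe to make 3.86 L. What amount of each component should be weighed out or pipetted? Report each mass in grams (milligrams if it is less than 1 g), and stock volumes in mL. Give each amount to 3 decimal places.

sodium citrate dihydrate 9.032 g; mannitol 19.879 g; potassium phosphate buffer 144.658 mL; yeast extract 38.986 g

Working volume: 3.86 L.
sodium citrate dihydrate: 2.34 g/L × 3.86 L = 9.032 g
mannitol: 0.515 g per 100 mL × 3860 mL ÷ 100 = 19.879 g
potassium phosphate buffer: V = C2·V2/C1 = 19.6 mM × 3860 mL ÷ 523 mM = 144.658 mL
yeast extract: 1.01% w/v = 10.1 g/L → 10.1 × 3.86 L = 38.986 g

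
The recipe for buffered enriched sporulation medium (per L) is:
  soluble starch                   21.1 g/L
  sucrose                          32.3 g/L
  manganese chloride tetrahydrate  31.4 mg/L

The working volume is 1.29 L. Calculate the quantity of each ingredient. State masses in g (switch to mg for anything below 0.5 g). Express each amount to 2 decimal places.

Scale factor relative to 1 L: 1.29.
soluble starch: 21.1 g/L × 1.29 L = 27.22 g
sucrose: 32.3 g/L × 1.29 L = 41.67 g
manganese chloride tetrahydrate: 31.4 mg/L × 1.29 L = 40.51 mg

soluble starch 27.22 g; sucrose 41.67 g; manganese chloride tetrahydrate 40.51 mg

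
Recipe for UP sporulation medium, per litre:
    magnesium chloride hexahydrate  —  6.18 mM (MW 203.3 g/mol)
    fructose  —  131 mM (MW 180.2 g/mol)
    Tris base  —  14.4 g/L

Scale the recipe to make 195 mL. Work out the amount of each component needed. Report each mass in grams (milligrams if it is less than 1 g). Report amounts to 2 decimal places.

magnesium chloride hexahydrate 245.00 mg; fructose 4.60 g; Tris base 2.81 g

Target volume = 195 mL = 0.195 L.
magnesium chloride hexahydrate: 6.18 mmol/L × 203.3 mg/mmol × 0.195 L = 245.00 mg
fructose: 131 mmol/L × 180.2 g/mol × 0.195 L ÷ 1000 = 4.60 g
Tris base: 14.4 g/L × 0.195 L = 2.81 g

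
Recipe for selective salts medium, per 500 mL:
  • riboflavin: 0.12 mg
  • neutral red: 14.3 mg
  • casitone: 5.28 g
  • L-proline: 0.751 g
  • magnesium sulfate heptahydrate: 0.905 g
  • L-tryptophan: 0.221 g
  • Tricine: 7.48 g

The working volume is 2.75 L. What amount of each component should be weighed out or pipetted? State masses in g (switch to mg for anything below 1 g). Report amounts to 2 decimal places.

riboflavin 0.66 mg; neutral red 78.65 mg; casitone 29.04 g; L-proline 4.13 g; magnesium sulfate heptahydrate 4.98 g; L-tryptophan 1.22 g; Tricine 41.14 g

Ratio of target to recipe volume: 2750 / 500 = 5.5.
riboflavin: 0.12 mg × (2750 mL / 500 mL) = 0.66 mg
neutral red: 14.3 mg × (2750 mL / 500 mL) = 78.65 mg
casitone: 5.28 g × (2750 mL / 500 mL) = 29.04 g
L-proline: 0.751 g × (2750 mL / 500 mL) = 4.13 g
magnesium sulfate heptahydrate: 0.905 g × (2750 mL / 500 mL) = 4.98 g
L-tryptophan: 0.221 g × (2750 mL / 500 mL) = 1.22 g
Tricine: 7.48 g × (2750 mL / 500 mL) = 41.14 g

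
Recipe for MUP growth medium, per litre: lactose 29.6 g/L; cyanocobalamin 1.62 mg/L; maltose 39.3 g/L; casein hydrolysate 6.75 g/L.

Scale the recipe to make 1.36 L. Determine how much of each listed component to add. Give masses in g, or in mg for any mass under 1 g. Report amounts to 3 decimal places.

lactose 40.256 g; cyanocobalamin 2.203 mg; maltose 53.448 g; casein hydrolysate 9.180 g

Working volume: 1.36 L.
lactose: 29.6 g/L × 1.36 L = 40.256 g
cyanocobalamin: 1.62 mg/L × 1.36 L = 2.203 mg
maltose: 39.3 g/L × 1.36 L = 53.448 g
casein hydrolysate: 6.75 g/L × 1.36 L = 9.180 g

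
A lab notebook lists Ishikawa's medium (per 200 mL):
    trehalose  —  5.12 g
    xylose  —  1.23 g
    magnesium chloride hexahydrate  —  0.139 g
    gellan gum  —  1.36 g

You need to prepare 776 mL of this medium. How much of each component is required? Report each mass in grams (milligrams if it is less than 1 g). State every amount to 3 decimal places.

trehalose 19.866 g; xylose 4.772 g; magnesium chloride hexahydrate 539.320 mg; gellan gum 5.277 g

Ratio of target to recipe volume: 776 / 200 = 3.88.
trehalose: 5.12 g × (776 mL / 200 mL) = 19.866 g
xylose: 1.23 g × (776 mL / 200 mL) = 4.772 g
magnesium chloride hexahydrate: 0.139 g × (776 mL / 200 mL) = 0.53932 g = 539.320 mg
gellan gum: 1.36 g × (776 mL / 200 mL) = 5.277 g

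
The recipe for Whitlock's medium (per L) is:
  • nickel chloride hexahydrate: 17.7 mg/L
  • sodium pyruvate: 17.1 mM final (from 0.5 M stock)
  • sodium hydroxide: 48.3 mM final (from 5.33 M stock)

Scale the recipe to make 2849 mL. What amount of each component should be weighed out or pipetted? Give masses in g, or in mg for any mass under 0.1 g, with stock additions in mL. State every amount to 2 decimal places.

Scale factor relative to 1 L: 2.849.
nickel chloride hexahydrate: 17.7 mg/L × 2.849 L = 50.43 mg
sodium pyruvate: C1V1 = C2V2 → 17.1 mM × 2849 mL ÷ 500 mM = 97.44 mL
sodium hydroxide: C1V1 = C2V2 → 48.3 mM × 2849 mL ÷ 5330 mM = 25.82 mL

nickel chloride hexahydrate 50.43 mg; sodium pyruvate 97.44 mL; sodium hydroxide 25.82 mL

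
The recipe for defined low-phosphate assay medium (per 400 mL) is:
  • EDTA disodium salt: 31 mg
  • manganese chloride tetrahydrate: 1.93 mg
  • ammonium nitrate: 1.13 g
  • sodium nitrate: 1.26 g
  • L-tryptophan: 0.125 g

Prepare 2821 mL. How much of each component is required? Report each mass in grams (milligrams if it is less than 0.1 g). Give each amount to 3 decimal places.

EDTA disodium salt 0.219 g; manganese chloride tetrahydrate 13.611 mg; ammonium nitrate 7.969 g; sodium nitrate 8.886 g; L-tryptophan 0.882 g

Ratio of target to recipe volume: 2821 / 400 = 7.0525.
EDTA disodium salt: 31 mg × (2821 mL / 400 mL) = 218.627 mg = 0.219 g
manganese chloride tetrahydrate: 1.93 mg × (2821 mL / 400 mL) = 13.611 mg
ammonium nitrate: 1.13 g × (2821 mL / 400 mL) = 7.969 g
sodium nitrate: 1.26 g × (2821 mL / 400 mL) = 8.886 g
L-tryptophan: 0.125 g × (2821 mL / 400 mL) = 0.882 g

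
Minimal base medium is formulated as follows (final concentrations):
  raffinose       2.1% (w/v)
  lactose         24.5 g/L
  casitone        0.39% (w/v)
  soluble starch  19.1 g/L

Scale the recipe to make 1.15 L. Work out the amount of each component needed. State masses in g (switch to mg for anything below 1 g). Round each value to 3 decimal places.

Scale factor relative to 1 L: 1.15.
raffinose: 2.1% w/v = 21 g/L → 21 × 1.15 L = 24.150 g
lactose: 24.5 g/L × 1.15 L = 28.175 g
casitone: 0.39 g per 100 mL × 1150 mL ÷ 100 = 4.485 g
soluble starch: 19.1 g/L × 1.15 L = 21.965 g

raffinose 24.150 g; lactose 28.175 g; casitone 4.485 g; soluble starch 21.965 g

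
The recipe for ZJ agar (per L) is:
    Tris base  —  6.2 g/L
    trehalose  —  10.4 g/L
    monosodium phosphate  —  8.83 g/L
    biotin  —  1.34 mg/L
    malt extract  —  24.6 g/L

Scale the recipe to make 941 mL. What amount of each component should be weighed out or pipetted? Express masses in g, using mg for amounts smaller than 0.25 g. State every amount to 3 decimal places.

Working volume: 941 mL = 0.941 L.
Tris base: 6.2 g/L × 0.941 L = 5.834 g
trehalose: 10.4 g/L × 0.941 L = 9.786 g
monosodium phosphate: 8.83 g/L × 0.941 L = 8.309 g
biotin: 1.34 mg/L × 0.941 L = 1.261 mg
malt extract: 24.6 g/L × 0.941 L = 23.149 g

Tris base 5.834 g; trehalose 9.786 g; monosodium phosphate 8.309 g; biotin 1.261 mg; malt extract 23.149 g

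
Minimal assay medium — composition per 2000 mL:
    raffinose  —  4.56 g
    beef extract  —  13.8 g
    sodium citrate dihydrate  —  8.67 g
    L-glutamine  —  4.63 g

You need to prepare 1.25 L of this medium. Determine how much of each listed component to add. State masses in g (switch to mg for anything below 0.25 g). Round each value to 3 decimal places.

raffinose 2.850 g; beef extract 8.625 g; sodium citrate dihydrate 5.419 g; L-glutamine 2.894 g

Scale factor = 1250 mL / 2000 mL = 0.625.
raffinose: 4.56 g × (1250 mL / 2000 mL) = 2.850 g
beef extract: 13.8 g × (1250 mL / 2000 mL) = 8.625 g
sodium citrate dihydrate: 8.67 g × (1250 mL / 2000 mL) = 5.419 g
L-glutamine: 4.63 g × (1250 mL / 2000 mL) = 2.894 g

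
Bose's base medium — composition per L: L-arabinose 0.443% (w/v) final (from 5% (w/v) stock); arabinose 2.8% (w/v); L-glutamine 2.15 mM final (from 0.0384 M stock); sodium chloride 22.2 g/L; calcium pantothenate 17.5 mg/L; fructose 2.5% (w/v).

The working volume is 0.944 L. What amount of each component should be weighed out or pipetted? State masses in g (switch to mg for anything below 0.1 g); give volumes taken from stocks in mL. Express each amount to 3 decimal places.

L-arabinose 83.638 mL; arabinose 26.432 g; L-glutamine 52.854 mL; sodium chloride 20.957 g; calcium pantothenate 16.520 mg; fructose 23.600 g

Working volume: 0.944 L.
L-arabinose: V = C2·V2/C1 = 0.443% ÷ 5% × 944 mL = 83.638 mL
arabinose: 2.8% w/v = 28 g/L → 28 × 0.944 L = 26.432 g
L-glutamine: dilute stock: 2.15 mM × 944 mL ÷ 38.4 mM = 52.854 mL
sodium chloride: 22.2 g/L × 0.944 L = 20.957 g
calcium pantothenate: 17.5 mg/L × 0.944 L = 16.520 mg
fructose: 2.5% w/v = 25 g/L → 25 × 0.944 L = 23.600 g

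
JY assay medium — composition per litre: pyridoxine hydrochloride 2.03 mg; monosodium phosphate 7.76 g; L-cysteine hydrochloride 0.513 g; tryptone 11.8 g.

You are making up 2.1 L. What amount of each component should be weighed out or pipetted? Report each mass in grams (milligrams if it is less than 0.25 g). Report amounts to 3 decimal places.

Ratio of target to recipe volume: 2100 / 1000 = 2.1.
pyridoxine hydrochloride: 2.03 mg × (2100 mL / 1000 mL) = 4.263 mg
monosodium phosphate: 7.76 g × (2100 mL / 1000 mL) = 16.296 g
L-cysteine hydrochloride: 0.513 g × (2100 mL / 1000 mL) = 1.077 g
tryptone: 11.8 g × (2100 mL / 1000 mL) = 24.780 g

pyridoxine hydrochloride 4.263 mg; monosodium phosphate 16.296 g; L-cysteine hydrochloride 1.077 g; tryptone 24.780 g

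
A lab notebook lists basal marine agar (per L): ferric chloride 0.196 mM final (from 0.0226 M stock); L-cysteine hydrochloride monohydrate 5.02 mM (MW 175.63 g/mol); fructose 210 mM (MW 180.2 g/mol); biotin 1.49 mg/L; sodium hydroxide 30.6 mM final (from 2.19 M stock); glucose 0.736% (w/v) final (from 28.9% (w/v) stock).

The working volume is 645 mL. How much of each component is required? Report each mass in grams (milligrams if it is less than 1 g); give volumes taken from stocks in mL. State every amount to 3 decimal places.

Working volume: 645 mL = 0.645 L.
ferric chloride: dilute stock: 0.196 mM × 645 mL ÷ 22.6 mM = 5.594 mL
L-cysteine hydrochloride monohydrate: 5.02 mmol/L × 175.63 mg/mmol × 0.645 L = 568.672 mg
fructose: 210 mmol/L × 180.2 g/mol × 0.645 L ÷ 1000 = 24.408 g
biotin: 1.49 mg/L × 0.645 L = 0.961 mg
sodium hydroxide: C1V1 = C2V2 → 30.6 mM × 645 mL ÷ 2190 mM = 9.012 mL
glucose: dilute stock: 0.736% ÷ 28.9% × 645 mL = 16.426 mL

ferric chloride 5.594 mL; L-cysteine hydrochloride monohydrate 568.672 mg; fructose 24.408 g; biotin 0.961 mg; sodium hydroxide 9.012 mL; glucose 16.426 mL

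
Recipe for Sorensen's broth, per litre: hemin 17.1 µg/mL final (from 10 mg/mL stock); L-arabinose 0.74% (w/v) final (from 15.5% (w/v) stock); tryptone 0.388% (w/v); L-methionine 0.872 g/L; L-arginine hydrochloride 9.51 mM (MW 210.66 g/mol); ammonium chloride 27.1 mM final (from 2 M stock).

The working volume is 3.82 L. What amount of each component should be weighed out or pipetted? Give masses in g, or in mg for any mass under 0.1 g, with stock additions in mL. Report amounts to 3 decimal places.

hemin 6.532 mL; L-arabinose 182.374 mL; tryptone 14.822 g; L-methionine 3.331 g; L-arginine hydrochloride 7.653 g; ammonium chloride 51.761 mL

Scale factor relative to 1 L: 3.82.
hemin: dilute stock: 17.1 µg/mL × 3820 mL ÷ 10000 µg/mL = 6.532 mL
L-arabinose: V = C2·V2/C1 = 0.74% ÷ 15.5% × 3820 mL = 182.374 mL
tryptone: 0.388% w/v = 3.88 g/L → 3.88 × 3.82 L = 14.822 g
L-methionine: 0.872 g/L × 3.82 L = 3.331 g
L-arginine hydrochloride: 9.51 mmol/L × 210.66 g/mol × 3.82 L ÷ 1000 = 7.653 g
ammonium chloride: V = C2·V2/C1 = 27.1 mM × 3820 mL ÷ 2000 mM = 51.761 mL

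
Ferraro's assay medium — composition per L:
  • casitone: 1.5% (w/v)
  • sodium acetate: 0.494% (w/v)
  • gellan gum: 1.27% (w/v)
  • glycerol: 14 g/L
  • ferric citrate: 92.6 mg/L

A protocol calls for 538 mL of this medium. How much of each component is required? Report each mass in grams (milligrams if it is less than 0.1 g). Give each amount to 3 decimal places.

casitone 8.070 g; sodium acetate 2.658 g; gellan gum 6.833 g; glycerol 7.532 g; ferric citrate 49.819 mg

Working volume: 538 mL = 0.538 L.
casitone: 1.5 g per 100 mL × 538 mL ÷ 100 = 8.070 g
sodium acetate: 0.494 g per 100 mL × 538 mL ÷ 100 = 2.658 g
gellan gum: 1.27% w/v = 12.7 g/L → 12.7 × 0.538 L = 6.833 g
glycerol: 14 g/L × 0.538 L = 7.532 g
ferric citrate: 92.6 mg/L × 0.538 L = 49.819 mg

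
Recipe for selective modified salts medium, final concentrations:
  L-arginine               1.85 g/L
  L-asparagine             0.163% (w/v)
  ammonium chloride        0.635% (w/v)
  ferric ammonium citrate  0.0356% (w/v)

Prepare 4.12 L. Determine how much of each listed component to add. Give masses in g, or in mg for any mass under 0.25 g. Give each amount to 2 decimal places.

Working volume: 4.12 L.
L-arginine: 1.85 g/L × 4.12 L = 7.62 g
L-asparagine: 0.163% w/v = 1.63 g/L → 1.63 × 4.12 L = 6.72 g
ammonium chloride: 0.635% w/v = 6.35 g/L → 6.35 × 4.12 L = 26.16 g
ferric ammonium citrate: 0.0356% w/v = 0.356 g/L → 0.356 × 4.12 L = 1.47 g

L-arginine 7.62 g; L-asparagine 6.72 g; ammonium chloride 26.16 g; ferric ammonium citrate 1.47 g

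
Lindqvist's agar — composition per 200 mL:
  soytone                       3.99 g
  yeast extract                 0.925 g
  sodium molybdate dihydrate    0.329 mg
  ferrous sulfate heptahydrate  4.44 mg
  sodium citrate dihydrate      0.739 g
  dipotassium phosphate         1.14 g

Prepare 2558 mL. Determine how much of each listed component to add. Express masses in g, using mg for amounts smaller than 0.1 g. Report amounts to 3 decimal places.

soytone 51.032 g; yeast extract 11.831 g; sodium molybdate dihydrate 4.208 mg; ferrous sulfate heptahydrate 56.788 mg; sodium citrate dihydrate 9.452 g; dipotassium phosphate 14.581 g

Scale factor = 2558 mL / 200 mL = 12.79.
soytone: 3.99 g × (2558 mL / 200 mL) = 51.032 g
yeast extract: 0.925 g × (2558 mL / 200 mL) = 11.831 g
sodium molybdate dihydrate: 0.329 mg × (2558 mL / 200 mL) = 4.208 mg
ferrous sulfate heptahydrate: 4.44 mg × (2558 mL / 200 mL) = 56.788 mg
sodium citrate dihydrate: 0.739 g × (2558 mL / 200 mL) = 9.452 g
dipotassium phosphate: 1.14 g × (2558 mL / 200 mL) = 14.581 g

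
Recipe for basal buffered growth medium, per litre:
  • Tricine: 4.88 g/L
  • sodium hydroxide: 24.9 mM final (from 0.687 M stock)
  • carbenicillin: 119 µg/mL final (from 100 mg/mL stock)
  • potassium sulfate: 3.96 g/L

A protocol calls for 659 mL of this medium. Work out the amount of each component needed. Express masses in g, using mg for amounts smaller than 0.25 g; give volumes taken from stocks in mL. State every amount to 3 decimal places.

Target volume = 659 mL = 0.659 L.
Tricine: 4.88 g/L × 0.659 L = 3.216 g
sodium hydroxide: V = C2·V2/C1 = 24.9 mM × 659 mL ÷ 687 mM = 23.885 mL
carbenicillin: dilute stock: 119 µg/mL × 659 mL ÷ 100000 µg/mL = 0.784 mL
potassium sulfate: 3.96 g/L × 0.659 L = 2.610 g

Tricine 3.216 g; sodium hydroxide 23.885 mL; carbenicillin 0.784 mL; potassium sulfate 2.610 g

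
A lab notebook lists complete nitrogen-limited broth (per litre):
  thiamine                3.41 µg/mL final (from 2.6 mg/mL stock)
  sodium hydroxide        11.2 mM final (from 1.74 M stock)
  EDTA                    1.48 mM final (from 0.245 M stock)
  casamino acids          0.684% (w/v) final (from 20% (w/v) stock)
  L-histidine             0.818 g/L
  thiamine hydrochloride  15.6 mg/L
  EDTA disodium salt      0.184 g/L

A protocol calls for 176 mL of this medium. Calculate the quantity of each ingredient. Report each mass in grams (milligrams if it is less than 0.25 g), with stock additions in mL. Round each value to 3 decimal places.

Scale factor relative to 1 L: 0.176.
thiamine: dilute stock: 3.41 µg/mL × 176 mL ÷ 2600 µg/mL = 0.231 mL
sodium hydroxide: dilute stock: 11.2 mM × 176 mL ÷ 1740 mM = 1.133 mL
EDTA: C1V1 = C2V2 → 1.48 mM × 176 mL ÷ 245 mM = 1.063 mL
casamino acids: C1V1 = C2V2 → 0.684% ÷ 20% × 176 mL = 6.019 mL
L-histidine: 0.818 g/L × 0.176 L = 0.143968 g = 143.968 mg
thiamine hydrochloride: 15.6 mg/L × 0.176 L = 2.746 mg
EDTA disodium salt: 0.184 g/L × 0.176 L = 0.032384 g = 32.384 mg

thiamine 0.231 mL; sodium hydroxide 1.133 mL; EDTA 1.063 mL; casamino acids 6.019 mL; L-histidine 143.968 mg; thiamine hydrochloride 2.746 mg; EDTA disodium salt 32.384 mg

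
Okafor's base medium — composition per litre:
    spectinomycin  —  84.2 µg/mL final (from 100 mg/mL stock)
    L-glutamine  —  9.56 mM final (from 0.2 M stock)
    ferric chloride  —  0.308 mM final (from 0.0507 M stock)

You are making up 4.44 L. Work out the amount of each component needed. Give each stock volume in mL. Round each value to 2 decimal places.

spectinomycin 3.74 mL; L-glutamine 212.23 mL; ferric chloride 26.97 mL

Working volume: 4.44 L.
spectinomycin: dilute stock: 84.2 µg/mL × 4440 mL ÷ 100000 µg/mL = 3.74 mL
L-glutamine: V = C2·V2/C1 = 9.56 mM × 4440 mL ÷ 200 mM = 212.23 mL
ferric chloride: C1V1 = C2V2 → 0.308 mM × 4440 mL ÷ 50.7 mM = 26.97 mL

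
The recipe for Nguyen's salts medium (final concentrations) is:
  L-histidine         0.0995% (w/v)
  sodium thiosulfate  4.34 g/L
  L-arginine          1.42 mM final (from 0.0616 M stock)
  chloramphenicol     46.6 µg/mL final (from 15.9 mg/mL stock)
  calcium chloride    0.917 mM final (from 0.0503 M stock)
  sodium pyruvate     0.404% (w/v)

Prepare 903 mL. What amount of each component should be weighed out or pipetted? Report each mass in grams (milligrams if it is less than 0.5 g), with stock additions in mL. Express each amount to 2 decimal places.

Working volume: 903 mL = 0.903 L.
L-histidine: 0.0995 g per 100 mL × 903 mL ÷ 100 = 0.90 g
sodium thiosulfate: 4.34 g/L × 0.903 L = 3.92 g
L-arginine: dilute stock: 1.42 mM × 903 mL ÷ 61.6 mM = 20.82 mL
chloramphenicol: V = C2·V2/C1 = 46.6 µg/mL × 903 mL ÷ 15900 µg/mL = 2.65 mL
calcium chloride: C1V1 = C2V2 → 0.917 mM × 903 mL ÷ 50.3 mM = 16.46 mL
sodium pyruvate: 0.404% w/v = 4.04 g/L → 4.04 × 0.903 L = 3.65 g

L-histidine 0.90 g; sodium thiosulfate 3.92 g; L-arginine 20.82 mL; chloramphenicol 2.65 mL; calcium chloride 16.46 mL; sodium pyruvate 3.65 g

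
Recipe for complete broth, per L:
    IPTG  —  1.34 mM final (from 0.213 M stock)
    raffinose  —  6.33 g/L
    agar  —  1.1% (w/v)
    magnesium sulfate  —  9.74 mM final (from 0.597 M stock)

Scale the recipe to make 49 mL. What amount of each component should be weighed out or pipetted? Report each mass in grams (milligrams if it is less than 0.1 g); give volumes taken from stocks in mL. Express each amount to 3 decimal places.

Target volume = 49 mL = 0.049 L.
IPTG: C1V1 = C2V2 → 1.34 mM × 49 mL ÷ 213 mM = 0.308 mL
raffinose: 6.33 g/L × 0.049 L = 0.310 g
agar: 1.1 g per 100 mL × 49 mL ÷ 100 = 0.539 g
magnesium sulfate: V = C2·V2/C1 = 9.74 mM × 49 mL ÷ 597 mM = 0.799 mL

IPTG 0.308 mL; raffinose 0.310 g; agar 0.539 g; magnesium sulfate 0.799 mL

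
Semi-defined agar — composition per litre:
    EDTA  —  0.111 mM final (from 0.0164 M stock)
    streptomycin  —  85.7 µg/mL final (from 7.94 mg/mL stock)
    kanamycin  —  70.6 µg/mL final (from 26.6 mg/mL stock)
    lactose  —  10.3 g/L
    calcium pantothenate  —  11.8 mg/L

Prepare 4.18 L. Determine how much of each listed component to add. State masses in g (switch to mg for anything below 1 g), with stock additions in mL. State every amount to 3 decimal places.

Scale factor relative to 1 L: 4.18.
EDTA: dilute stock: 0.111 mM × 4180 mL ÷ 16.4 mM = 28.291 mL
streptomycin: dilute stock: 85.7 µg/mL × 4180 mL ÷ 7940 µg/mL = 45.117 mL
kanamycin: dilute stock: 70.6 µg/mL × 4180 mL ÷ 26600 µg/mL = 11.094 mL
lactose: 10.3 g/L × 4.18 L = 43.054 g
calcium pantothenate: 11.8 mg/L × 4.18 L = 49.324 mg

EDTA 28.291 mL; streptomycin 45.117 mL; kanamycin 11.094 mL; lactose 43.054 g; calcium pantothenate 49.324 mg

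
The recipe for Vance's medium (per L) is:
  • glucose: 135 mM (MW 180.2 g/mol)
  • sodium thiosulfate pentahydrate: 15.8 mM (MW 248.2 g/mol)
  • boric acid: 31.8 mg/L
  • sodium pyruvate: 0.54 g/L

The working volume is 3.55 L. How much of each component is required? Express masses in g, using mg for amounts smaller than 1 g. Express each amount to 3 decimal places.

Working volume: 3.55 L.
glucose: 135 mmol/L × 180.2 g/mol × 3.55 L ÷ 1000 = 86.361 g
sodium thiosulfate pentahydrate: 15.8 mmol/L × 248.2 g/mol × 3.55 L ÷ 1000 = 13.922 g
boric acid: 31.8 mg/L × 3.55 L = 112.890 mg
sodium pyruvate: 0.54 g/L × 3.55 L = 1.917 g

glucose 86.361 g; sodium thiosulfate pentahydrate 13.922 g; boric acid 112.890 mg; sodium pyruvate 1.917 g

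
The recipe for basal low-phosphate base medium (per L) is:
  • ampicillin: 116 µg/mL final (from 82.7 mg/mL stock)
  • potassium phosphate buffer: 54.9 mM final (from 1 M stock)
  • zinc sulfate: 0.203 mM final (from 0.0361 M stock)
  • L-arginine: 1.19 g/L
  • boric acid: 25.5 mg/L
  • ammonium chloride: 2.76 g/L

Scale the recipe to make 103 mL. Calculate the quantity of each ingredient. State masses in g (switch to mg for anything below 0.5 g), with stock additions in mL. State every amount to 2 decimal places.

ampicillin 0.14 mL; potassium phosphate buffer 5.65 mL; zinc sulfate 0.58 mL; L-arginine 122.57 mg; boric acid 2.63 mg; ammonium chloride 284.28 mg

Working volume: 103 mL = 0.103 L.
ampicillin: V = C2·V2/C1 = 116 µg/mL × 103 mL ÷ 82700 µg/mL = 0.14 mL
potassium phosphate buffer: V = C2·V2/C1 = 54.9 mM × 103 mL ÷ 1000 mM = 5.65 mL
zinc sulfate: V = C2·V2/C1 = 0.203 mM × 103 mL ÷ 36.1 mM = 0.58 mL
L-arginine: 1.19 g/L × 0.103 L = 0.12257 g = 122.57 mg
boric acid: 25.5 mg/L × 0.103 L = 2.63 mg
ammonium chloride: 2.76 g/L × 0.103 L = 0.28428 g = 284.28 mg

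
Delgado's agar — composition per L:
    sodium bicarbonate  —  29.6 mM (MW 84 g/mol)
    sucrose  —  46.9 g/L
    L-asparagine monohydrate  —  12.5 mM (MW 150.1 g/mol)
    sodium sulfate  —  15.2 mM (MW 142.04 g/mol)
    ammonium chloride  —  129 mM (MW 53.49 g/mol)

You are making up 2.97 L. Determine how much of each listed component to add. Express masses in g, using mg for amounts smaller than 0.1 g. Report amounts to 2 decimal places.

Working volume: 2.97 L.
sodium bicarbonate: 29.6 mmol/L × 84 g/mol × 2.97 L ÷ 1000 = 7.38 g
sucrose: 46.9 g/L × 2.97 L = 139.29 g
L-asparagine monohydrate: 12.5 mmol/L × 150.1 g/mol × 2.97 L ÷ 1000 = 5.57 g
sodium sulfate: 15.2 mmol/L × 142.04 g/mol × 2.97 L ÷ 1000 = 6.41 g
ammonium chloride: 129 mmol/L × 53.49 g/mol × 2.97 L ÷ 1000 = 20.49 g

sodium bicarbonate 7.38 g; sucrose 139.29 g; L-asparagine monohydrate 5.57 g; sodium sulfate 6.41 g; ammonium chloride 20.49 g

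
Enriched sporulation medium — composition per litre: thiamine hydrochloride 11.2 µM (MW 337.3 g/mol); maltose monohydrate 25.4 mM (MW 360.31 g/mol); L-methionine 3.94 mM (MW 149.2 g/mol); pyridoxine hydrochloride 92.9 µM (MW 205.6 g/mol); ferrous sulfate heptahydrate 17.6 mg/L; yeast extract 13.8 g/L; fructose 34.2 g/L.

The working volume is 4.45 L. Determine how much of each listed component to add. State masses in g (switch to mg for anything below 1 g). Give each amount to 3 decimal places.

Scale factor relative to 1 L: 4.45.
thiamine hydrochloride: 11.2 µmol/L × 337.3 g/mol × 4.45 L ÷ 1000 = 16.811 mg
maltose monohydrate: 25.4 mmol/L × 360.31 g/mol × 4.45 L ÷ 1000 = 40.726 g
L-methionine: 3.94 mmol/L × 149.2 g/mol × 4.45 L ÷ 1000 = 2.616 g
pyridoxine hydrochloride: 92.9 µmol/L × 205.6 g/mol × 4.45 L ÷ 1000 = 84.996 mg
ferrous sulfate heptahydrate: 17.6 mg/L × 4.45 L = 78.320 mg
yeast extract: 13.8 g/L × 4.45 L = 61.410 g
fructose: 34.2 g/L × 4.45 L = 152.190 g

thiamine hydrochloride 16.811 mg; maltose monohydrate 40.726 g; L-methionine 2.616 g; pyridoxine hydrochloride 84.996 mg; ferrous sulfate heptahydrate 78.320 mg; yeast extract 61.410 g; fructose 152.190 g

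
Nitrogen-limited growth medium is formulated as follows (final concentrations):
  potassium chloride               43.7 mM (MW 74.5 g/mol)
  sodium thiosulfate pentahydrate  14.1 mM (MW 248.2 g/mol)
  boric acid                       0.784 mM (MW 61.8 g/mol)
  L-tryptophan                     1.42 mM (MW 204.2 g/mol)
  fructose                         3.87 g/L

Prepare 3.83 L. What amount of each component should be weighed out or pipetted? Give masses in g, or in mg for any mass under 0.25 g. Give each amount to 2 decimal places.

potassium chloride 12.47 g; sodium thiosulfate pentahydrate 13.40 g; boric acid 185.57 mg; L-tryptophan 1.11 g; fructose 14.82 g

Scale factor relative to 1 L: 3.83.
potassium chloride: 43.7 mmol/L × 74.5 g/mol × 3.83 L ÷ 1000 = 12.47 g
sodium thiosulfate pentahydrate: 14.1 mmol/L × 248.2 g/mol × 3.83 L ÷ 1000 = 13.40 g
boric acid: 0.784 mmol/L × 61.8 mg/mmol × 3.83 L = 185.57 mg
L-tryptophan: 1.42 mmol/L × 204.2 g/mol × 3.83 L ÷ 1000 = 1.11 g
fructose: 3.87 g/L × 3.83 L = 14.82 g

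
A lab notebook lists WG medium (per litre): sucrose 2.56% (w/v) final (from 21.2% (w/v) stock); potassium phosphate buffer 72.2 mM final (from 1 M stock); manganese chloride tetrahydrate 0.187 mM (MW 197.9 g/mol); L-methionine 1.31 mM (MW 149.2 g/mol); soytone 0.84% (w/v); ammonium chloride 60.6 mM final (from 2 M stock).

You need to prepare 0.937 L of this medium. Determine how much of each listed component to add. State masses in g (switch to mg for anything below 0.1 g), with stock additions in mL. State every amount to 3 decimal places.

sucrose 113.147 mL; potassium phosphate buffer 67.651 mL; manganese chloride tetrahydrate 34.676 mg; L-methionine 0.183 g; soytone 7.871 g; ammonium chloride 28.391 mL

Scale factor relative to 1 L: 0.937.
sucrose: C1V1 = C2V2 → 2.56% ÷ 21.2% × 937 mL = 113.147 mL
potassium phosphate buffer: dilute stock: 72.2 mM × 937 mL ÷ 1000 mM = 67.651 mL
manganese chloride tetrahydrate: 0.187 mmol/L × 197.9 mg/mmol × 0.937 L = 34.676 mg
L-methionine: 1.31 mmol/L × 149.2 g/mol × 0.937 L ÷ 1000 = 0.183 g
soytone: 0.84 g per 100 mL × 937 mL ÷ 100 = 7.871 g
ammonium chloride: V = C2·V2/C1 = 60.6 mM × 937 mL ÷ 2000 mM = 28.391 mL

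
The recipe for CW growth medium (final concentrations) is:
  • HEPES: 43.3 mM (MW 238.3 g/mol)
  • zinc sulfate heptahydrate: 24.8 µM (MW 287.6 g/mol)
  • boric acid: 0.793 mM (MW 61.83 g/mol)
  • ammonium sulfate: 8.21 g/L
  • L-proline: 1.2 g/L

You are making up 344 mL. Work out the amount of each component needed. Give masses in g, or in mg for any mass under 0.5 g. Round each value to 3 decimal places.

HEPES 3.550 g; zinc sulfate heptahydrate 2.454 mg; boric acid 16.867 mg; ammonium sulfate 2.824 g; L-proline 412.800 mg

Target volume = 344 mL = 0.344 L.
HEPES: 43.3 mmol/L × 238.3 g/mol × 0.344 L ÷ 1000 = 3.550 g
zinc sulfate heptahydrate: 24.8 µmol/L × 287.6 g/mol × 0.344 L ÷ 1000 = 2.454 mg
boric acid: 0.793 mmol/L × 61.83 mg/mmol × 0.344 L = 16.867 mg
ammonium sulfate: 8.21 g/L × 0.344 L = 2.824 g
L-proline: 1.2 g/L × 0.344 L = 0.4128 g = 412.800 mg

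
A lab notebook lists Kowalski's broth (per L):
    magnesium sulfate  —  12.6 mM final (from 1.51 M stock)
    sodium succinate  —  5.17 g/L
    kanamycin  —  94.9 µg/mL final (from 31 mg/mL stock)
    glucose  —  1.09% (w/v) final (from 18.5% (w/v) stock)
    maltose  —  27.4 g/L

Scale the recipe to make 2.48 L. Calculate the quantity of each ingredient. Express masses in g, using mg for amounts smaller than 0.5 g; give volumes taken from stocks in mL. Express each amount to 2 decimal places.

magnesium sulfate 20.69 mL; sodium succinate 12.82 g; kanamycin 7.59 mL; glucose 146.12 mL; maltose 67.95 g

Working volume: 2.48 L.
magnesium sulfate: dilute stock: 12.6 mM × 2480 mL ÷ 1510 mM = 20.69 mL
sodium succinate: 5.17 g/L × 2.48 L = 12.82 g
kanamycin: dilute stock: 94.9 µg/mL × 2480 mL ÷ 31000 µg/mL = 7.59 mL
glucose: C1V1 = C2V2 → 1.09% ÷ 18.5% × 2480 mL = 146.12 mL
maltose: 27.4 g/L × 2.48 L = 67.95 g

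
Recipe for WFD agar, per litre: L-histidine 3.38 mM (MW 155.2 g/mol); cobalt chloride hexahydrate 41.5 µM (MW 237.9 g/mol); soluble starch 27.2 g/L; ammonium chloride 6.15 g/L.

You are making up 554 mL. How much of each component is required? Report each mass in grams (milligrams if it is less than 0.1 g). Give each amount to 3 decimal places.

L-histidine 0.291 g; cobalt chloride hexahydrate 5.470 mg; soluble starch 15.069 g; ammonium chloride 3.407 g

Working volume: 554 mL = 0.554 L.
L-histidine: 3.38 mmol/L × 155.2 g/mol × 0.554 L ÷ 1000 = 0.291 g
cobalt chloride hexahydrate: 41.5 µmol/L × 237.9 g/mol × 0.554 L ÷ 1000 = 5.470 mg
soluble starch: 27.2 g/L × 0.554 L = 15.069 g
ammonium chloride: 6.15 g/L × 0.554 L = 3.407 g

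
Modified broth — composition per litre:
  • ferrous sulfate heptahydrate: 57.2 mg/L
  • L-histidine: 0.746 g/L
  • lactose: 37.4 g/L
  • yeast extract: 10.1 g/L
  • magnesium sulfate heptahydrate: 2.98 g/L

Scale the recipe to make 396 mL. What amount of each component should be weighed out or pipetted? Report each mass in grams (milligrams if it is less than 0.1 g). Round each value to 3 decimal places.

Scale factor relative to 1 L: 0.396.
ferrous sulfate heptahydrate: 57.2 mg/L × 0.396 L = 22.651 mg
L-histidine: 0.746 g/L × 0.396 L = 0.295 g
lactose: 37.4 g/L × 0.396 L = 14.810 g
yeast extract: 10.1 g/L × 0.396 L = 4.000 g
magnesium sulfate heptahydrate: 2.98 g/L × 0.396 L = 1.180 g

ferrous sulfate heptahydrate 22.651 mg; L-histidine 0.295 g; lactose 14.810 g; yeast extract 4.000 g; magnesium sulfate heptahydrate 1.180 g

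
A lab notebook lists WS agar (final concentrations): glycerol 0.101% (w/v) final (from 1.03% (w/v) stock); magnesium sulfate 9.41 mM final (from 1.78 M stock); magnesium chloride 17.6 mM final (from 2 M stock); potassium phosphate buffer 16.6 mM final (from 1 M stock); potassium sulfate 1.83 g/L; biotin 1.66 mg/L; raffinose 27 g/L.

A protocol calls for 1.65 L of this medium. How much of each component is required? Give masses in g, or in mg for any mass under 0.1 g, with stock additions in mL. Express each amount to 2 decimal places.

glycerol 161.80 mL; magnesium sulfate 8.72 mL; magnesium chloride 14.52 mL; potassium phosphate buffer 27.39 mL; potassium sulfate 3.02 g; biotin 2.74 mg; raffinose 44.55 g

Working volume: 1.65 L.
glycerol: dilute stock: 0.101% ÷ 1.03% × 1650 mL = 161.80 mL
magnesium sulfate: V = C2·V2/C1 = 9.41 mM × 1650 mL ÷ 1780 mM = 8.72 mL
magnesium chloride: C1V1 = C2V2 → 17.6 mM × 1650 mL ÷ 2000 mM = 14.52 mL
potassium phosphate buffer: C1V1 = C2V2 → 16.6 mM × 1650 mL ÷ 1000 mM = 27.39 mL
potassium sulfate: 1.83 g/L × 1.65 L = 3.02 g
biotin: 1.66 mg/L × 1.65 L = 2.74 mg
raffinose: 27 g/L × 1.65 L = 44.55 g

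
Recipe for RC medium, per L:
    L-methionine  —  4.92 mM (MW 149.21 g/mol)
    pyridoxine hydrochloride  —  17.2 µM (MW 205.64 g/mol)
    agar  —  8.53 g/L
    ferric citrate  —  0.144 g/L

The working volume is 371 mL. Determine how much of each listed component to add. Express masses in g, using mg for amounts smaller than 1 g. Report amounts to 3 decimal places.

Working volume: 371 mL = 0.371 L.
L-methionine: 4.92 mmol/L × 149.21 mg/mmol × 0.371 L = 272.356 mg
pyridoxine hydrochloride: 17.2 µmol/L × 205.64 g/mol × 0.371 L ÷ 1000 = 1.312 mg
agar: 8.53 g/L × 0.371 L = 3.165 g
ferric citrate: 0.144 g/L × 0.371 L = 0.053424 g = 53.424 mg

L-methionine 272.356 mg; pyridoxine hydrochloride 1.312 mg; agar 3.165 g; ferric citrate 53.424 mg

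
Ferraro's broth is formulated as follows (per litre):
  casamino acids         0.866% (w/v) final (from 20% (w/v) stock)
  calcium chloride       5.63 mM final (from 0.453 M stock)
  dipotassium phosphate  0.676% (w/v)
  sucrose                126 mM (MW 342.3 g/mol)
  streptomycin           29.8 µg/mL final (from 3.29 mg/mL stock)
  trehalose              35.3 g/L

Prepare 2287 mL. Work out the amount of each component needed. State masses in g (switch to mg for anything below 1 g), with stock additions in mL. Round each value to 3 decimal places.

Working volume: 2287 mL = 2.287 L.
casamino acids: V = C2·V2/C1 = 0.866% ÷ 20% × 2287 mL = 99.027 mL
calcium chloride: dilute stock: 5.63 mM × 2287 mL ÷ 453 mM = 28.423 mL
dipotassium phosphate: 0.676% w/v = 6.76 g/L → 6.76 × 2.287 L = 15.460 g
sucrose: 126 mmol/L × 342.3 g/mol × 2.287 L ÷ 1000 = 98.638 g
streptomycin: dilute stock: 29.8 µg/mL × 2287 mL ÷ 3290 µg/mL = 20.715 mL
trehalose: 35.3 g/L × 2.287 L = 80.731 g

casamino acids 99.027 mL; calcium chloride 28.423 mL; dipotassium phosphate 15.460 g; sucrose 98.638 g; streptomycin 20.715 mL; trehalose 80.731 g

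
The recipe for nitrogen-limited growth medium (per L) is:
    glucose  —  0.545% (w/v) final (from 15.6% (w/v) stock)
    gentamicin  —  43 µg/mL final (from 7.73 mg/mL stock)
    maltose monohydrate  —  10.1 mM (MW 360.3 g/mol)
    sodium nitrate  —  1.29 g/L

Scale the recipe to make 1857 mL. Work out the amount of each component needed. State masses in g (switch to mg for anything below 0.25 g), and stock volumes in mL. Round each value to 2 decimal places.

Scale factor relative to 1 L: 1.857.
glucose: C1V1 = C2V2 → 0.545% ÷ 15.6% × 1857 mL = 64.88 mL
gentamicin: dilute stock: 43 µg/mL × 1857 mL ÷ 7730 µg/mL = 10.33 mL
maltose monohydrate: 10.1 mmol/L × 360.3 g/mol × 1.857 L ÷ 1000 = 6.76 g
sodium nitrate: 1.29 g/L × 1.857 L = 2.40 g

glucose 64.88 mL; gentamicin 10.33 mL; maltose monohydrate 6.76 g; sodium nitrate 2.40 g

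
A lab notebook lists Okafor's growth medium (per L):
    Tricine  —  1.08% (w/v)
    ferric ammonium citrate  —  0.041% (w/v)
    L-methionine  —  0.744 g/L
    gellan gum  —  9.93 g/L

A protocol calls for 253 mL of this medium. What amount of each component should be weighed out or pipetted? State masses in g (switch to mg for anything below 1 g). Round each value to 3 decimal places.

Scale factor relative to 1 L: 0.253.
Tricine: 1.08 g per 100 mL × 253 mL ÷ 100 = 2.732 g
ferric ammonium citrate: 0.041% w/v = 0.41 g/L → 0.41 × 0.253 L = 0.10373 g = 103.730 mg
L-methionine: 0.744 g/L × 0.253 L = 0.188232 g = 188.232 mg
gellan gum: 9.93 g/L × 0.253 L = 2.512 g

Tricine 2.732 g; ferric ammonium citrate 103.730 mg; L-methionine 188.232 mg; gellan gum 2.512 g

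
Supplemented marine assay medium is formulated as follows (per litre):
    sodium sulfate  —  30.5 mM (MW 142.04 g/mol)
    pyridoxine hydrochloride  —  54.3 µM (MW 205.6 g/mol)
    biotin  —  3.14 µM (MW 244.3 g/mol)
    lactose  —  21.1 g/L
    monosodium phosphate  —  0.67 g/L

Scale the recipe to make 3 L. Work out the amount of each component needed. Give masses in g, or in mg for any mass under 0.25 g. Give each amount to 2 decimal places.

Working volume: 3 L.
sodium sulfate: 30.5 mmol/L × 142.04 g/mol × 3 L ÷ 1000 = 13.00 g
pyridoxine hydrochloride: 54.3 µmol/L × 205.6 g/mol × 3 L ÷ 1000 = 33.49 mg
biotin: 3.14 µmol/L × 244.3 g/mol × 3 L ÷ 1000 = 2.30 mg
lactose: 21.1 g/L × 3 L = 63.30 g
monosodium phosphate: 0.67 g/L × 3 L = 2.01 g

sodium sulfate 13.00 g; pyridoxine hydrochloride 33.49 mg; biotin 2.30 mg; lactose 63.30 g; monosodium phosphate 2.01 g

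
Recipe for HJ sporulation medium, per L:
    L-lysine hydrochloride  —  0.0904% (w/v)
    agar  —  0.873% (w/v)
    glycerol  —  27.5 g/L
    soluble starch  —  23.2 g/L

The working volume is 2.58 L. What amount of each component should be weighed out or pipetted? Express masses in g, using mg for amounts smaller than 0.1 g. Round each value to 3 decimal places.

L-lysine hydrochloride 2.332 g; agar 22.523 g; glycerol 70.950 g; soluble starch 59.856 g

Working volume: 2.58 L.
L-lysine hydrochloride: 0.0904 g per 100 mL × 2580 mL ÷ 100 = 2.332 g
agar: 0.873 g per 100 mL × 2580 mL ÷ 100 = 22.523 g
glycerol: 27.5 g/L × 2.58 L = 70.950 g
soluble starch: 23.2 g/L × 2.58 L = 59.856 g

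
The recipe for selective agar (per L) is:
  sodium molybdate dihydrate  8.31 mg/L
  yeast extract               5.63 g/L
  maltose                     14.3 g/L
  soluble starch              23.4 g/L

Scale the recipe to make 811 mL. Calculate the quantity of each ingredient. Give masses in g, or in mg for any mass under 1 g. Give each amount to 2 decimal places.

Scale factor relative to 1 L: 0.811.
sodium molybdate dihydrate: 8.31 mg/L × 0.811 L = 6.74 mg
yeast extract: 5.63 g/L × 0.811 L = 4.57 g
maltose: 14.3 g/L × 0.811 L = 11.60 g
soluble starch: 23.4 g/L × 0.811 L = 18.98 g

sodium molybdate dihydrate 6.74 mg; yeast extract 4.57 g; maltose 11.60 g; soluble starch 18.98 g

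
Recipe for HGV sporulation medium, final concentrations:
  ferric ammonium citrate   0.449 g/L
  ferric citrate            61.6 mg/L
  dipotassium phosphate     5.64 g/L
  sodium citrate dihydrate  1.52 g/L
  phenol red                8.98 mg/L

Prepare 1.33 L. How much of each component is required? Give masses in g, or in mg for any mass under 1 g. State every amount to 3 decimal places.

ferric ammonium citrate 597.170 mg; ferric citrate 81.928 mg; dipotassium phosphate 7.501 g; sodium citrate dihydrate 2.022 g; phenol red 11.943 mg

Scale factor relative to 1 L: 1.33.
ferric ammonium citrate: 0.449 g/L × 1.33 L = 0.59717 g = 597.170 mg
ferric citrate: 61.6 mg/L × 1.33 L = 81.928 mg
dipotassium phosphate: 5.64 g/L × 1.33 L = 7.501 g
sodium citrate dihydrate: 1.52 g/L × 1.33 L = 2.022 g
phenol red: 8.98 mg/L × 1.33 L = 11.943 mg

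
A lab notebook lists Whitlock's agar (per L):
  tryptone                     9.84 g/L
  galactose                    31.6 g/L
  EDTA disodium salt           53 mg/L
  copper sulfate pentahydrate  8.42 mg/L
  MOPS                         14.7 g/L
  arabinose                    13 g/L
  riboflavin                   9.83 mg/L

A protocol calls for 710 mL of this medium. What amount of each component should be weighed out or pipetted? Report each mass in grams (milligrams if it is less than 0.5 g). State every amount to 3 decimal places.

Target volume = 710 mL = 0.71 L.
tryptone: 9.84 g/L × 0.71 L = 6.986 g
galactose: 31.6 g/L × 0.71 L = 22.436 g
EDTA disodium salt: 53 mg/L × 0.71 L = 37.630 mg
copper sulfate pentahydrate: 8.42 mg/L × 0.71 L = 5.978 mg
MOPS: 14.7 g/L × 0.71 L = 10.437 g
arabinose: 13 g/L × 0.71 L = 9.230 g
riboflavin: 9.83 mg/L × 0.71 L = 6.979 mg

tryptone 6.986 g; galactose 22.436 g; EDTA disodium salt 37.630 mg; copper sulfate pentahydrate 5.978 mg; MOPS 10.437 g; arabinose 9.230 g; riboflavin 6.979 mg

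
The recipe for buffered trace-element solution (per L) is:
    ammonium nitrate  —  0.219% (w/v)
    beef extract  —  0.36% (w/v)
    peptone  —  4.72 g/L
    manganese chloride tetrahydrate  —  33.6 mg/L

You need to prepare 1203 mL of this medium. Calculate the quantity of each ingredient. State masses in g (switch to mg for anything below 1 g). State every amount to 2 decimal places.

Scale factor relative to 1 L: 1.203.
ammonium nitrate: 0.219 g per 100 mL × 1203 mL ÷ 100 = 2.63 g
beef extract: 0.36 g per 100 mL × 1203 mL ÷ 100 = 4.33 g
peptone: 4.72 g/L × 1.203 L = 5.68 g
manganese chloride tetrahydrate: 33.6 mg/L × 1.203 L = 40.42 mg

ammonium nitrate 2.63 g; beef extract 4.33 g; peptone 5.68 g; manganese chloride tetrahydrate 40.42 mg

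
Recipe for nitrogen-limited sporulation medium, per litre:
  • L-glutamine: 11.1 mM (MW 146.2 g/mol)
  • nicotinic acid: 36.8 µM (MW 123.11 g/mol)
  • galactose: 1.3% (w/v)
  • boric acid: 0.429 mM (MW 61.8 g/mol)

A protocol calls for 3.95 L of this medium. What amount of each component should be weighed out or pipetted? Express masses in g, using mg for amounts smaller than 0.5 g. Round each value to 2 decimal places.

L-glutamine 6.41 g; nicotinic acid 17.90 mg; galactose 51.35 g; boric acid 104.72 mg

Working volume: 3.95 L.
L-glutamine: 11.1 mmol/L × 146.2 g/mol × 3.95 L ÷ 1000 = 6.41 g
nicotinic acid: 36.8 µmol/L × 123.11 g/mol × 3.95 L ÷ 1000 = 17.90 mg
galactose: 1.3% w/v = 13 g/L → 13 × 3.95 L = 51.35 g
boric acid: 0.429 mmol/L × 61.8 mg/mmol × 3.95 L = 104.72 mg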